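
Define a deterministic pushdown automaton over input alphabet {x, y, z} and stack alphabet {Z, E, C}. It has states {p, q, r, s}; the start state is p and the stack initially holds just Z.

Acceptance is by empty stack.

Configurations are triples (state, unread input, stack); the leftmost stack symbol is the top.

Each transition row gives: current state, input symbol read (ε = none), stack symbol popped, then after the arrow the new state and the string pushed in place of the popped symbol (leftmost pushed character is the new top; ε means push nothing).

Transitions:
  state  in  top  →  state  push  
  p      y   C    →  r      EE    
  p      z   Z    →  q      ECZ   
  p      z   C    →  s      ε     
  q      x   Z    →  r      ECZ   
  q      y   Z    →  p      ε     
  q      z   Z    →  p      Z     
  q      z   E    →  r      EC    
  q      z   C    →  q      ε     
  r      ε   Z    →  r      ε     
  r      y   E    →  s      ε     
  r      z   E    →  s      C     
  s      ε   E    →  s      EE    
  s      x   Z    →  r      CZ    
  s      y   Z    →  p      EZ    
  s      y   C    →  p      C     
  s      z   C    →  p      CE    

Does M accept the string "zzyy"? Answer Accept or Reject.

(p, zzyy, Z) ⊢ (q, zyy, ECZ) ⊢ (r, yy, ECCZ) ⊢ (s, y, CCZ) ⊢ (p, ε, CCZ)
All input consumed; stack is CCZ, not empty, and no further ε-move applies.

Reject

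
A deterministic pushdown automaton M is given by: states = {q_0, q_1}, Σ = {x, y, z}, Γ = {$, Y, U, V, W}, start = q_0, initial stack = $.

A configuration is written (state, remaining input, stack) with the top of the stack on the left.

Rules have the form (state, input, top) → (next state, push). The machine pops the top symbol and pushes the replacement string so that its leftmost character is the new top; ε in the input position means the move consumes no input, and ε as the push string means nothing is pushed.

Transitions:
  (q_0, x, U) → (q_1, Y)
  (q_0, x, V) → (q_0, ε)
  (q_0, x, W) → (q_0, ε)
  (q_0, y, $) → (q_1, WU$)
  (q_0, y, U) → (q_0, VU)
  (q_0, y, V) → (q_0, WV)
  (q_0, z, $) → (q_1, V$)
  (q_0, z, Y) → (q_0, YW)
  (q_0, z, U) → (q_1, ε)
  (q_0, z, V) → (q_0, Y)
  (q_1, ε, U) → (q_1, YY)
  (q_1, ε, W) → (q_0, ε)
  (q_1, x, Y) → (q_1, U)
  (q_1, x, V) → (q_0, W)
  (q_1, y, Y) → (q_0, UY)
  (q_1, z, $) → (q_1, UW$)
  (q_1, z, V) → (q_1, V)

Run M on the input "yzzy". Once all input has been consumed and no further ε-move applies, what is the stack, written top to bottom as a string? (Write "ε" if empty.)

UYYW$

(q_0, yzzy, $)
  read y, top $: go to q_1, push WU$ → (q_1, zzy, WU$)
  ε-move, top W: go to q_0, push ε → (q_0, zzy, U$)
  read z, top U: go to q_1, push ε → (q_1, zy, $)
  read z, top $: go to q_1, push UW$ → (q_1, y, UW$)
  ε-move, top U: go to q_1, push YY → (q_1, y, YYW$)
  read y, top Y: go to q_0, push UY → (q_0, ε, UYYW$)
All input consumed in state q_0 with stack UYYW$.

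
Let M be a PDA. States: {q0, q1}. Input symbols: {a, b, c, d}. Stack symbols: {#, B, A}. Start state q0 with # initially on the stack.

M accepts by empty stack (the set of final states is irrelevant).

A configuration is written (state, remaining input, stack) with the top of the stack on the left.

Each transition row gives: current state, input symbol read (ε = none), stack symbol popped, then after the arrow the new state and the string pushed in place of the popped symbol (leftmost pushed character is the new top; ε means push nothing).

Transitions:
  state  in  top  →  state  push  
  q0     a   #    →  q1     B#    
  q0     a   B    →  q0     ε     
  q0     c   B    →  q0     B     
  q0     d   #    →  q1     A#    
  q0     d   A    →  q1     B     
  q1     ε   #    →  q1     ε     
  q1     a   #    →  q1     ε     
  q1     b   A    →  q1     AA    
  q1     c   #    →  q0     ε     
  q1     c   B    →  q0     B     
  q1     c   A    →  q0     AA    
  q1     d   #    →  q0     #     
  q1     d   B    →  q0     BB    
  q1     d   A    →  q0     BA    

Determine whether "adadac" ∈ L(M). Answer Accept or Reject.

No computation consumes all input and empties the stack.

Reject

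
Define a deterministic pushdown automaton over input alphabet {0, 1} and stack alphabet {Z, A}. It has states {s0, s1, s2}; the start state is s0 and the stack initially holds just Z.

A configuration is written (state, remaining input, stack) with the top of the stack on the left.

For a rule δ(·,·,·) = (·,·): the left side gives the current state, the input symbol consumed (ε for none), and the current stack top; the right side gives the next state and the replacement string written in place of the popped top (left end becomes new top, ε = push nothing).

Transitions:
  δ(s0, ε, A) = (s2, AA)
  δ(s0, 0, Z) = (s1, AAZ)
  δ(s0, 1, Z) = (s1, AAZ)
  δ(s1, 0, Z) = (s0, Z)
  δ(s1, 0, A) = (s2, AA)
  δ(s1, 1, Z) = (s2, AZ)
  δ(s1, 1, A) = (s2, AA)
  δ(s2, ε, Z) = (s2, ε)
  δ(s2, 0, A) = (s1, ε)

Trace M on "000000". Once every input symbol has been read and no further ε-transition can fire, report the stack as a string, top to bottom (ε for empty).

(s0, 000000, Z) ⊢ (s1, 00000, AAZ) ⊢ (s2, 0000, AAAZ) ⊢ (s1, 000, AAZ) ⊢ (s2, 00, AAAZ) ⊢ (s1, 0, AAZ) ⊢ (s2, ε, AAAZ)
All input consumed in state s2 with stack AAAZ.

AAAZ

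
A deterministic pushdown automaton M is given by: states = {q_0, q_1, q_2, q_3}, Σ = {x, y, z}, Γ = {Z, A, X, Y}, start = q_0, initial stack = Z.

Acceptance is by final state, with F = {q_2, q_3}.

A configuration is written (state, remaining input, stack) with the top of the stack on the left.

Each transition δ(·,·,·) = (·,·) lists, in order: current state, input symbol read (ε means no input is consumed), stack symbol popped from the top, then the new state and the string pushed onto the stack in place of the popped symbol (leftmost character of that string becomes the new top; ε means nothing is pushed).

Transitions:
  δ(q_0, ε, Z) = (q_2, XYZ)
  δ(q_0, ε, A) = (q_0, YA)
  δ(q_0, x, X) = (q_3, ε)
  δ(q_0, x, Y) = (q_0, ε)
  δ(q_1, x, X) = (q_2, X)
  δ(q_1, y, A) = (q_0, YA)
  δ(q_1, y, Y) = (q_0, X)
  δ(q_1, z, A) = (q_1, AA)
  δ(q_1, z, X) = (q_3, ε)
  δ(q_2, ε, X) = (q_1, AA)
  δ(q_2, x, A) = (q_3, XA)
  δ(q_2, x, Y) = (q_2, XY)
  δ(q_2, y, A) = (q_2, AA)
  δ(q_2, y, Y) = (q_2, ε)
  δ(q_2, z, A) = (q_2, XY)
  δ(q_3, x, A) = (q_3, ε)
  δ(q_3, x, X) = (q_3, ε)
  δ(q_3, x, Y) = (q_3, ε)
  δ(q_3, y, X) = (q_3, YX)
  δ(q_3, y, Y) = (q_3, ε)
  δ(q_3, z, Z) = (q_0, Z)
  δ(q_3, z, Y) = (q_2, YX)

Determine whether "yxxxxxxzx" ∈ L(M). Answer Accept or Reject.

(q_0, yxxxxxxzx, Z) ⊢ (q_2, yxxxxxxzx, XYZ) ⊢ (q_1, yxxxxxxzx, AAYZ) ⊢ (q_0, xxxxxxzx, YAAYZ) ⊢ (q_0, xxxxxzx, AAYZ) ⊢ (q_0, xxxxxzx, YAAYZ) ⊢ (q_0, xxxxzx, AAYZ) ⊢ (q_0, xxxxzx, YAAYZ) ⊢ (q_0, xxxzx, AAYZ) ⊢ (q_0, xxxzx, YAAYZ) ⊢ (q_0, xxzx, AAYZ) ⊢ (q_0, xxzx, YAAYZ) ⊢ (q_0, xzx, AAYZ) ⊢ (q_0, xzx, YAAYZ) ⊢ (q_0, zx, AAYZ) ⊢ (q_0, zx, YAAYZ)
No transition applies at (q_0, zx, YAAYZ); input not fully consumed.

Reject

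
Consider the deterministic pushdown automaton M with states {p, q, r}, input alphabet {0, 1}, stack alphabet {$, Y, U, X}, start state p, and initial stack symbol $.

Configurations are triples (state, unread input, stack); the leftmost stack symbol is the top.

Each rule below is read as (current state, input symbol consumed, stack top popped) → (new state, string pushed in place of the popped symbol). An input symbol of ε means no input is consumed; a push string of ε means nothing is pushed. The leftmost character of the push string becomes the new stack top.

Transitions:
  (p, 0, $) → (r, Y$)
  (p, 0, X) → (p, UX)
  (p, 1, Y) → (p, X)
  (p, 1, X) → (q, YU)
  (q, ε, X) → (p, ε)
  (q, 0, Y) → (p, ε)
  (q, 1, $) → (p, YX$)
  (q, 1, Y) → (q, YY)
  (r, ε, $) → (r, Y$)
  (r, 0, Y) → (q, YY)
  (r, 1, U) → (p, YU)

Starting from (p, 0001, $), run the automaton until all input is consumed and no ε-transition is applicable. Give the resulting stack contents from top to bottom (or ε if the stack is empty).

(p, 0001, $)
  read 0, top $: go to r, push Y$ → (r, 001, Y$)
  read 0, top Y: go to q, push YY → (q, 01, YY$)
  read 0, top Y: go to p, push ε → (p, 1, Y$)
  read 1, top Y: go to p, push X → (p, ε, X$)
All input consumed in state p with stack X$.

X$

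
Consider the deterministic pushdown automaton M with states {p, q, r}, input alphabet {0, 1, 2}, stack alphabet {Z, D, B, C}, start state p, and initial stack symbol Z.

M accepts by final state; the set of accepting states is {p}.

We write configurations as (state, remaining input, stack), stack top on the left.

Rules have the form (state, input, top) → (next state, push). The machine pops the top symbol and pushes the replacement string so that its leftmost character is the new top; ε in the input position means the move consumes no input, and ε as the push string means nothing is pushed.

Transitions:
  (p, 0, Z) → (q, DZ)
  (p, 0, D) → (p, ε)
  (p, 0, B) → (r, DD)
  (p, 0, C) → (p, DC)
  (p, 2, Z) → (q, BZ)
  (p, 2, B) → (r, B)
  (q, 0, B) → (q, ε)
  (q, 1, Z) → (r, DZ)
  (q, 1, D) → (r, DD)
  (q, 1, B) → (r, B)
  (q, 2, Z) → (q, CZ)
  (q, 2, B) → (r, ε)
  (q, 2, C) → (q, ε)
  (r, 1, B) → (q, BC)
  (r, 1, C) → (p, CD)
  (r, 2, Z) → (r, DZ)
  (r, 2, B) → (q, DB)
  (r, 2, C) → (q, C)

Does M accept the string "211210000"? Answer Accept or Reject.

(p, 211210000, Z)
  read 2, top Z: go to q, push BZ → (q, 11210000, BZ)
  read 1, top B: go to r, push B → (r, 1210000, BZ)
  read 1, top B: go to q, push BC → (q, 210000, BCZ)
  read 2, top B: go to r, push ε → (r, 10000, CZ)
  read 1, top C: go to p, push CD → (p, 0000, CDZ)
  read 0, top C: go to p, push DC → (p, 000, DCDZ)
  read 0, top D: go to p, push ε → (p, 00, CDZ)
  read 0, top C: go to p, push DC → (p, 0, DCDZ)
  read 0, top D: go to p, push ε → (p, ε, CDZ)
All input consumed; state p ∈ F.

Accept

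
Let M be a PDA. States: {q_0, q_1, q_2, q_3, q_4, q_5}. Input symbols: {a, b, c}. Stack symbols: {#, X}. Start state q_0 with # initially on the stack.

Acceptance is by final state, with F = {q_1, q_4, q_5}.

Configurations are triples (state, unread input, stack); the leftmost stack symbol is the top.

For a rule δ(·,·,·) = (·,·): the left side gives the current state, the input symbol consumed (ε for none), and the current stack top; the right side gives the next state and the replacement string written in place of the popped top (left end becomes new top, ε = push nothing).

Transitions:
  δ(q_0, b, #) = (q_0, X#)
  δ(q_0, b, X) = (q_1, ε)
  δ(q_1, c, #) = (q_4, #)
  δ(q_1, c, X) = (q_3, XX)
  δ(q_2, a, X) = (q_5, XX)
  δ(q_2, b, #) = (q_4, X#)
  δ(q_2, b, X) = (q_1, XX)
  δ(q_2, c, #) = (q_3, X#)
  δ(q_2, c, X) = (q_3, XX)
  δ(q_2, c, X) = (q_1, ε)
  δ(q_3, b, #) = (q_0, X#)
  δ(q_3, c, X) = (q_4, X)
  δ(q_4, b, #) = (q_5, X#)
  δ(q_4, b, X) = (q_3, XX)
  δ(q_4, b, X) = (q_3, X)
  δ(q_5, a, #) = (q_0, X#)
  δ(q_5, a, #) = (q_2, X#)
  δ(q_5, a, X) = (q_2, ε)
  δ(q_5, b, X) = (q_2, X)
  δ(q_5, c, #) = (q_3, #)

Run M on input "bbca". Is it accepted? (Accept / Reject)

No computation consumes all input and reaches a final state.

Reject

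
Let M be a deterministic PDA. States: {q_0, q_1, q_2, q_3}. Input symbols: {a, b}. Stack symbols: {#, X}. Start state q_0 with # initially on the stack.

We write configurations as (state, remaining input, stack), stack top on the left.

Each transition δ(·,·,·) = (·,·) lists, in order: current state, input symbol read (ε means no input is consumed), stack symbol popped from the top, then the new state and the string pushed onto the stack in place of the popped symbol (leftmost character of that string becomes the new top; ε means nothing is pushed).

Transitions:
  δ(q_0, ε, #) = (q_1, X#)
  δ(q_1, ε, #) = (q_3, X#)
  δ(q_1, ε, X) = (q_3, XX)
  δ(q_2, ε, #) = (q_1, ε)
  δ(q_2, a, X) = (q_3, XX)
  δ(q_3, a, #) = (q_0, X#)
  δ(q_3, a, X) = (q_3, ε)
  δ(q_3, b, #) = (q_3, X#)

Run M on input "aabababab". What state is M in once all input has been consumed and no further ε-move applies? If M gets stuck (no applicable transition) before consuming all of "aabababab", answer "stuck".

(q_0, aabababab, #)
  ε-move, top #: go to q_1, push X# → (q_1, aabababab, X#)
  ε-move, top X: go to q_3, push XX → (q_3, aabababab, XX#)
  read a, top X: go to q_3, push ε → (q_3, abababab, X#)
  read a, top X: go to q_3, push ε → (q_3, bababab, #)
  read b, top #: go to q_3, push X# → (q_3, ababab, X#)
  read a, top X: go to q_3, push ε → (q_3, babab, #)
  read b, top #: go to q_3, push X# → (q_3, abab, X#)
  read a, top X: go to q_3, push ε → (q_3, bab, #)
  read b, top #: go to q_3, push X# → (q_3, ab, X#)
  read a, top X: go to q_3, push ε → (q_3, b, #)
  read b, top #: go to q_3, push X# → (q_3, ε, X#)
All input consumed; M is in state q_3.

q_3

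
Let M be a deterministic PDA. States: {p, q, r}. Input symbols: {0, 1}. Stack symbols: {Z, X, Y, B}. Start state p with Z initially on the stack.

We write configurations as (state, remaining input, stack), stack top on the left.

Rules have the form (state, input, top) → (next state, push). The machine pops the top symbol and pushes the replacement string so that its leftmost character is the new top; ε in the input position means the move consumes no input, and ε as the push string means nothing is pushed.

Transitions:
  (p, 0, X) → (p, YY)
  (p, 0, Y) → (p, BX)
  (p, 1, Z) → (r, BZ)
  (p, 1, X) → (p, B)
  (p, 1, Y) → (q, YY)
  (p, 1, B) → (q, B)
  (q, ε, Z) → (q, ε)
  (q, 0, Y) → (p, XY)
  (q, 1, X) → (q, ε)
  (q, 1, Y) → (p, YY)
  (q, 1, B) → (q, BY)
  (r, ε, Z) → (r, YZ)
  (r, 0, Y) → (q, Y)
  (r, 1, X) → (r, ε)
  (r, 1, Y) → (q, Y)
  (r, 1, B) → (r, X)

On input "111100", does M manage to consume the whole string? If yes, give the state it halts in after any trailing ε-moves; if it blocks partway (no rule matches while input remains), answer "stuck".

(p, 111100, Z)
  read 1, top Z: go to r, push BZ → (r, 11100, BZ)
  read 1, top B: go to r, push X → (r, 1100, XZ)
  read 1, top X: go to r, push ε → (r, 100, Z)
  ε-move, top Z: go to r, push YZ → (r, 100, YZ)
  read 1, top Y: go to q, push Y → (q, 00, YZ)
  read 0, top Y: go to p, push XY → (p, 0, XYZ)
  read 0, top X: go to p, push YY → (p, ε, YYYZ)
All input consumed; M is in state p.

p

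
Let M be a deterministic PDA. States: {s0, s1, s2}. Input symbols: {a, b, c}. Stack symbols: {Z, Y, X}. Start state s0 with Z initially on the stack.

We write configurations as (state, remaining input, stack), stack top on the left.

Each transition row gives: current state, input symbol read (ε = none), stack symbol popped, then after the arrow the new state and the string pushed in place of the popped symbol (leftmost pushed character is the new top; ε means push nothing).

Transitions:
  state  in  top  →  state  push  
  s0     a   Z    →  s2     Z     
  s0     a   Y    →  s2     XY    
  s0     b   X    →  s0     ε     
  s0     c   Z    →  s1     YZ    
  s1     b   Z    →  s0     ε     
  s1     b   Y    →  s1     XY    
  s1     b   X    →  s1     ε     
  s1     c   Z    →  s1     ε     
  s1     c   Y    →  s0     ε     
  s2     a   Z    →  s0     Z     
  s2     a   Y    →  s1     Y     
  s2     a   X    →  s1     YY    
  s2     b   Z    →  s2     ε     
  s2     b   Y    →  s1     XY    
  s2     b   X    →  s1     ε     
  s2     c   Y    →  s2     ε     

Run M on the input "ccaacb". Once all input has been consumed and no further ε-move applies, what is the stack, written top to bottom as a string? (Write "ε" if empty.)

XYZ

(s0, ccaacb, Z)
  read c, top Z: go to s1, push YZ → (s1, caacb, YZ)
  read c, top Y: go to s0, push ε → (s0, aacb, Z)
  read a, top Z: go to s2, push Z → (s2, acb, Z)
  read a, top Z: go to s0, push Z → (s0, cb, Z)
  read c, top Z: go to s1, push YZ → (s1, b, YZ)
  read b, top Y: go to s1, push XY → (s1, ε, XYZ)
All input consumed in state s1 with stack XYZ.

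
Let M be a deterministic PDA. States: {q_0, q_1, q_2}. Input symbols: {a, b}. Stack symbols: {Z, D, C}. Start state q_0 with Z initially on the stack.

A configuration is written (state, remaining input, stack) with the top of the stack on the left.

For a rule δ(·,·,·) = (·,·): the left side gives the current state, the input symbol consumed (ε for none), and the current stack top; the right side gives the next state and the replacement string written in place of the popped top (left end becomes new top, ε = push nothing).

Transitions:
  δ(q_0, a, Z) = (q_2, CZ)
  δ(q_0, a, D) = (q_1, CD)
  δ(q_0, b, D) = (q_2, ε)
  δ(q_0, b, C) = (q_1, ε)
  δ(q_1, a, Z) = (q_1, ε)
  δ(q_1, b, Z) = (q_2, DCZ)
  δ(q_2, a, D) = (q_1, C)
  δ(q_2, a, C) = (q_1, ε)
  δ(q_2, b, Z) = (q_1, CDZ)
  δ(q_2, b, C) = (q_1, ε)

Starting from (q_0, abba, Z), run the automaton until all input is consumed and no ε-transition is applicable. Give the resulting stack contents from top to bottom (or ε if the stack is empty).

(q_0, abba, Z)
  read a, top Z: go to q_2, push CZ → (q_2, bba, CZ)
  read b, top C: go to q_1, push ε → (q_1, ba, Z)
  read b, top Z: go to q_2, push DCZ → (q_2, a, DCZ)
  read a, top D: go to q_1, push C → (q_1, ε, CCZ)
All input consumed in state q_1 with stack CCZ.

CCZ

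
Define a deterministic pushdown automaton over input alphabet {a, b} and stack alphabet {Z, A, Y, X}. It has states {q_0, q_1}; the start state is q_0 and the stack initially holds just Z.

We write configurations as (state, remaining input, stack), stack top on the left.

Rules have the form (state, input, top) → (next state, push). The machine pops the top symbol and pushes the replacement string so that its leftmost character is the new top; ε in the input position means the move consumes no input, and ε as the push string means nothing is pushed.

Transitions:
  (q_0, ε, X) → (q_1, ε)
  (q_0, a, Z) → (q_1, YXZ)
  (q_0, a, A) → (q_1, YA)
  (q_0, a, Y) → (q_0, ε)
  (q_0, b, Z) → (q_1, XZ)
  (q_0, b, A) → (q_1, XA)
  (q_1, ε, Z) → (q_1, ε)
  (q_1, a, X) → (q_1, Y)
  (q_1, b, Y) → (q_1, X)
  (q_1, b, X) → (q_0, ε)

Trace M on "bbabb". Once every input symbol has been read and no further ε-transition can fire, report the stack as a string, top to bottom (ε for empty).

(q_0, bbabb, Z)
  read b, top Z: go to q_1, push XZ → (q_1, babb, XZ)
  read b, top X: go to q_0, push ε → (q_0, abb, Z)
  read a, top Z: go to q_1, push YXZ → (q_1, bb, YXZ)
  read b, top Y: go to q_1, push X → (q_1, b, XXZ)
  read b, top X: go to q_0, push ε → (q_0, ε, XZ)
  ε-move, top X: go to q_1, push ε → (q_1, ε, Z)
  ε-move, top Z: go to q_1, push ε → (q_1, ε, ε)
All input consumed in state q_1 with stack ε.

ε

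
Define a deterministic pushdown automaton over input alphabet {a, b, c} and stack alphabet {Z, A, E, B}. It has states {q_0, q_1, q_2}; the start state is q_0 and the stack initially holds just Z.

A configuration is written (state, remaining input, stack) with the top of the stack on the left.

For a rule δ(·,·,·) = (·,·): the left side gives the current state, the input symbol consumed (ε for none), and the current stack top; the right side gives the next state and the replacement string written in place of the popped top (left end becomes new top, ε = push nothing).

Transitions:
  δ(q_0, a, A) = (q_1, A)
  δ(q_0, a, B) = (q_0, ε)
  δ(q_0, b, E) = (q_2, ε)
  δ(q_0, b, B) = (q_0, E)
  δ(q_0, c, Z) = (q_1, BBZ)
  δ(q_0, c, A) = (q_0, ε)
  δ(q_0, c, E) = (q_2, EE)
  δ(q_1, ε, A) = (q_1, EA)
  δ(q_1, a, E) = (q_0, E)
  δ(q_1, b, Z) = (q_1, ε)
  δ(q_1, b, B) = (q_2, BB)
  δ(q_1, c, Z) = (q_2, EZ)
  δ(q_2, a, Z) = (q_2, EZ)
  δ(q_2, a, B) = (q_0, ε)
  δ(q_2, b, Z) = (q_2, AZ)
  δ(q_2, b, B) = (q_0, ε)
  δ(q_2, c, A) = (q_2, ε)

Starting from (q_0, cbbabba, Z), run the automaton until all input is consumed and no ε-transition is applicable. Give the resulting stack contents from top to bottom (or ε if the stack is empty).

(q_0, cbbabba, Z) ⊢ (q_1, bbabba, BBZ) ⊢ (q_2, babba, BBBZ) ⊢ (q_0, abba, BBZ) ⊢ (q_0, bba, BZ) ⊢ (q_0, ba, EZ) ⊢ (q_2, a, Z) ⊢ (q_2, ε, EZ)
All input consumed in state q_2 with stack EZ.

EZ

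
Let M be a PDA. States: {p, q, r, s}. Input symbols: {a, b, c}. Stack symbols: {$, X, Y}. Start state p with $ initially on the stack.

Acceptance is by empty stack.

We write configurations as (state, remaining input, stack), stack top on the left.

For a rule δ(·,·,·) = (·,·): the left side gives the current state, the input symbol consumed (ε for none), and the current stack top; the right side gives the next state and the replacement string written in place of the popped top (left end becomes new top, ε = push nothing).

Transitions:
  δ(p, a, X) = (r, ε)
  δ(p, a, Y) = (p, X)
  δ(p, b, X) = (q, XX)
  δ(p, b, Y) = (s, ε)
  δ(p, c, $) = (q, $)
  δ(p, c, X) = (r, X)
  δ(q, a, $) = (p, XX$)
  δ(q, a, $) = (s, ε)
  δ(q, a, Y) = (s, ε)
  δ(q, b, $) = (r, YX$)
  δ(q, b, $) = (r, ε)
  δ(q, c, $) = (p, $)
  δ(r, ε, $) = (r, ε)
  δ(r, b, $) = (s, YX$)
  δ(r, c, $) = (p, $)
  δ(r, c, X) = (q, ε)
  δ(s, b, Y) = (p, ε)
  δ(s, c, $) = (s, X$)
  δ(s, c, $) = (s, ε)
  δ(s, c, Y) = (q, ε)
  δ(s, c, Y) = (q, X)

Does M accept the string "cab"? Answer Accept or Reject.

Reject

No computation consumes all input and empties the stack.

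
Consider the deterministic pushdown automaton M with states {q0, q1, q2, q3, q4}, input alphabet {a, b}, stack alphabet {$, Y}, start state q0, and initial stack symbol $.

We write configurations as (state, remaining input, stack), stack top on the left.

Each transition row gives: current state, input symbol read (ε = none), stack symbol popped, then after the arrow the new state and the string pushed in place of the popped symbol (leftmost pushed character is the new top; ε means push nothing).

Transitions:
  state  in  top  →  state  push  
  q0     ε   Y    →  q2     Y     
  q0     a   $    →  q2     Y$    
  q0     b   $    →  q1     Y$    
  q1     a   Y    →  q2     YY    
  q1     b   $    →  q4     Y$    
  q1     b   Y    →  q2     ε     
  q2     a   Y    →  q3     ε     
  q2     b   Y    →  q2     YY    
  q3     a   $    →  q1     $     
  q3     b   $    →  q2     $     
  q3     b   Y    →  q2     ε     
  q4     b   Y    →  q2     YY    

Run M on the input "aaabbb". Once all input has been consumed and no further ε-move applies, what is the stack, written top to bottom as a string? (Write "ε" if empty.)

(q0, aaabbb, $)
  read a, top $: go to q2, push Y$ → (q2, aabbb, Y$)
  read a, top Y: go to q3, push ε → (q3, abbb, $)
  read a, top $: go to q1, push $ → (q1, bbb, $)
  read b, top $: go to q4, push Y$ → (q4, bb, Y$)
  read b, top Y: go to q2, push YY → (q2, b, YY$)
  read b, top Y: go to q2, push YY → (q2, ε, YYY$)
All input consumed in state q2 with stack YYY$.

YYY$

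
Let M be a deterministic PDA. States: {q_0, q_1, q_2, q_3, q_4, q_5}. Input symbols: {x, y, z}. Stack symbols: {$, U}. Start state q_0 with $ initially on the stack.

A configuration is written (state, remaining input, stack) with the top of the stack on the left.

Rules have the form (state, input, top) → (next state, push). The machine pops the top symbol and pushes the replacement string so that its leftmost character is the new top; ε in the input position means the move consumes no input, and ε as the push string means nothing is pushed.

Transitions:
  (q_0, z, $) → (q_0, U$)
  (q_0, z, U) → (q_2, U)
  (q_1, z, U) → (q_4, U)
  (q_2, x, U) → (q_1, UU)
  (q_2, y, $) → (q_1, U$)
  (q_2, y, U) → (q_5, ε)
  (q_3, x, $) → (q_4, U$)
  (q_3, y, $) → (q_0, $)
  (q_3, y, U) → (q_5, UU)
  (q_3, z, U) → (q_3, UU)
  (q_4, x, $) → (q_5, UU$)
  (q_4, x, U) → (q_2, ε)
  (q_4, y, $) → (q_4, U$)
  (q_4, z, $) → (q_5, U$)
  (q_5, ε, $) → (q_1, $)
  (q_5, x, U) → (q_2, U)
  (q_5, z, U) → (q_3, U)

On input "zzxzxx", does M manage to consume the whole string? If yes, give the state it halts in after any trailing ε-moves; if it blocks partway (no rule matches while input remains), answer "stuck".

(q_0, zzxzxx, $)
  read z, top $: go to q_0, push U$ → (q_0, zxzxx, U$)
  read z, top U: go to q_2, push U → (q_2, xzxx, U$)
  read x, top U: go to q_1, push UU → (q_1, zxx, UU$)
  read z, top U: go to q_4, push U → (q_4, xx, UU$)
  read x, top U: go to q_2, push ε → (q_2, x, U$)
  read x, top U: go to q_1, push UU → (q_1, ε, UU$)
All input consumed; M is in state q_1.

q_1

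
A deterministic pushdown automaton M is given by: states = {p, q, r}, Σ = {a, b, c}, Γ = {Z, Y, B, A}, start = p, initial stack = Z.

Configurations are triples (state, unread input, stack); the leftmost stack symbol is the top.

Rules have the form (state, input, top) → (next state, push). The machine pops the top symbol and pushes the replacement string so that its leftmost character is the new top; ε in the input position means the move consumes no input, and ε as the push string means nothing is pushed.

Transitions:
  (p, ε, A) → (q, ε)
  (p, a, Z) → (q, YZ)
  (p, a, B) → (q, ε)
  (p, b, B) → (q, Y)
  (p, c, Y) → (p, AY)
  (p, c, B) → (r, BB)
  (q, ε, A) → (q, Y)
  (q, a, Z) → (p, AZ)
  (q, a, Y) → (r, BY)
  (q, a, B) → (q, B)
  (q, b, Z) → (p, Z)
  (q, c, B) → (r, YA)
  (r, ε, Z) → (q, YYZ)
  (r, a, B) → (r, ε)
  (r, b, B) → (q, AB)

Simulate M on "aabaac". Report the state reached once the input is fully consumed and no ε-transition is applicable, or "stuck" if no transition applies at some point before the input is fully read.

stuck

(p, aabaac, Z)
  read a, top Z: go to q, push YZ → (q, abaac, YZ)
  read a, top Y: go to r, push BY → (r, baac, BYZ)
  read b, top B: go to q, push AB → (q, aac, ABYZ)
  ε-move, top A: go to q, push Y → (q, aac, YBYZ)
  read a, top Y: go to r, push BY → (r, ac, BYBYZ)
  read a, top B: go to r, push ε → (r, c, YBYZ)
No transition for (r, c, top Y); M blocks with input c remaining.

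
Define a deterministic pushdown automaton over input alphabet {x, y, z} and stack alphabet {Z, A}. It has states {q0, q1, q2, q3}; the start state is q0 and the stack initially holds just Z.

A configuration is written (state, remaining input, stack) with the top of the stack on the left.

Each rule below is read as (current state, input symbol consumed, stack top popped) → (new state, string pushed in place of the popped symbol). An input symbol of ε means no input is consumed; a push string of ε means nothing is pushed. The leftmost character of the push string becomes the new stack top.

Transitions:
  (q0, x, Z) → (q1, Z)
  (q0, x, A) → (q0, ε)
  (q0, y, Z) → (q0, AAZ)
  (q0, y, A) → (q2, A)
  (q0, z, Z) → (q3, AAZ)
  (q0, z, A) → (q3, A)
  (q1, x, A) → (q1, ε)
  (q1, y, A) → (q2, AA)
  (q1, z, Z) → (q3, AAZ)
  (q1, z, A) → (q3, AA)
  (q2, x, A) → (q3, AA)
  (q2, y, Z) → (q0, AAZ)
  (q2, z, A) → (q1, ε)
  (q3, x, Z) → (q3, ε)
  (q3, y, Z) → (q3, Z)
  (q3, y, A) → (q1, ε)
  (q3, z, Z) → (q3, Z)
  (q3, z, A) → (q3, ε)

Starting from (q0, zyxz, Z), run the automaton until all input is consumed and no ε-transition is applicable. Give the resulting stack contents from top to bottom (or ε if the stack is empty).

(q0, zyxz, Z)
  read z, top Z: go to q3, push AAZ → (q3, yxz, AAZ)
  read y, top A: go to q1, push ε → (q1, xz, AZ)
  read x, top A: go to q1, push ε → (q1, z, Z)
  read z, top Z: go to q3, push AAZ → (q3, ε, AAZ)
All input consumed in state q3 with stack AAZ.

AAZ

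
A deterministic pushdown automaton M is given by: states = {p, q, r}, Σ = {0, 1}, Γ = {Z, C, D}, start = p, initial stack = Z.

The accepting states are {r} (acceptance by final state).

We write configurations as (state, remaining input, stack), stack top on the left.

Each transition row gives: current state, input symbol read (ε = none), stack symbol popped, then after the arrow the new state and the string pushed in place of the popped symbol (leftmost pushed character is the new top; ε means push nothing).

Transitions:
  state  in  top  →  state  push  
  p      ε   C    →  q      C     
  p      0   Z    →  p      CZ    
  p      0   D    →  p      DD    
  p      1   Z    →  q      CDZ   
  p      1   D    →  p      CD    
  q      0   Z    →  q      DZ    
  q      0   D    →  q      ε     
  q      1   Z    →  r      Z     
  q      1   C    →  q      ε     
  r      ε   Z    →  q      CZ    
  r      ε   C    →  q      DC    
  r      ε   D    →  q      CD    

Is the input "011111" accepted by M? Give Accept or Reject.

Reject

(p, 011111, Z) ⊢ (p, 11111, CZ) ⊢ (q, 11111, CZ) ⊢ (q, 1111, Z) ⊢ (r, 111, Z) ⊢ (q, 111, CZ) ⊢ (q, 11, Z) ⊢ (r, 1, Z) ⊢ (q, 1, CZ) ⊢ (q, ε, Z)
All input consumed; state q ∉ F and no further ε-move applies.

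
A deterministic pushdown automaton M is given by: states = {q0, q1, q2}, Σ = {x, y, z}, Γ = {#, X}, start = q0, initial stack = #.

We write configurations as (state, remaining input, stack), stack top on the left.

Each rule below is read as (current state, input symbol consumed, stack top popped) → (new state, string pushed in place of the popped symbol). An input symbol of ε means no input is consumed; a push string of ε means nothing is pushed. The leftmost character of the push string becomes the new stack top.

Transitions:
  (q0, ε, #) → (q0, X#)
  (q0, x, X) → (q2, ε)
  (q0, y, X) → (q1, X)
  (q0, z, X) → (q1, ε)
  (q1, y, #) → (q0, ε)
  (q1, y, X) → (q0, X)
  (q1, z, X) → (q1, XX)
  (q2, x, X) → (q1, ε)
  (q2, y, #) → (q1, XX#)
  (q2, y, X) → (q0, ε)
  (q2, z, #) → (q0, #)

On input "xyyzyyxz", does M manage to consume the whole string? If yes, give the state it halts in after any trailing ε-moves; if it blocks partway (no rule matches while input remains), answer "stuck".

(q0, xyyzyyxz, #) ⊢ (q0, xyyzyyxz, X#) ⊢ (q2, yyzyyxz, #) ⊢ (q1, yzyyxz, XX#) ⊢ (q0, zyyxz, XX#) ⊢ (q1, yyxz, X#) ⊢ (q0, yxz, X#) ⊢ (q1, xz, X#)
No transition for (q1, x, top X); M blocks with input xz remaining.

stuck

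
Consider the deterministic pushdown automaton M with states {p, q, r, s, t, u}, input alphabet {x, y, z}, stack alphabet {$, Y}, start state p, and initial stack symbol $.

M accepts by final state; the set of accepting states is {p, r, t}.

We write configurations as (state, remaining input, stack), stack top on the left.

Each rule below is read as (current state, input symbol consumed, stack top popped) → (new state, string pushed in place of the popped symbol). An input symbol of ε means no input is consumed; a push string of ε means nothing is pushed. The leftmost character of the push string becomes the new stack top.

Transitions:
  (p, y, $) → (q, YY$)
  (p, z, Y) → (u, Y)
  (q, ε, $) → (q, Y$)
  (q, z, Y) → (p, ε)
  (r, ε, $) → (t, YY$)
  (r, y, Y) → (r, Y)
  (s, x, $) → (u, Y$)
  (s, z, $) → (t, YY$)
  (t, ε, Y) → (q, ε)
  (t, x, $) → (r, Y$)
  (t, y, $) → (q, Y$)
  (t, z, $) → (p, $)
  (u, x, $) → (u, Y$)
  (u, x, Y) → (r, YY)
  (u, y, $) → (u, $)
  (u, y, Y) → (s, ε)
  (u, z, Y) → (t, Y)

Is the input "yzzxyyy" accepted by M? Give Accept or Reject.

(p, yzzxyyy, $)
  read y, top $: go to q, push YY$ → (q, zzxyyy, YY$)
  read z, top Y: go to p, push ε → (p, zxyyy, Y$)
  read z, top Y: go to u, push Y → (u, xyyy, Y$)
  read x, top Y: go to r, push YY → (r, yyy, YY$)
  read y, top Y: go to r, push Y → (r, yy, YY$)
  read y, top Y: go to r, push Y → (r, y, YY$)
  read y, top Y: go to r, push Y → (r, ε, YY$)
All input consumed; state r ∈ F.

Accept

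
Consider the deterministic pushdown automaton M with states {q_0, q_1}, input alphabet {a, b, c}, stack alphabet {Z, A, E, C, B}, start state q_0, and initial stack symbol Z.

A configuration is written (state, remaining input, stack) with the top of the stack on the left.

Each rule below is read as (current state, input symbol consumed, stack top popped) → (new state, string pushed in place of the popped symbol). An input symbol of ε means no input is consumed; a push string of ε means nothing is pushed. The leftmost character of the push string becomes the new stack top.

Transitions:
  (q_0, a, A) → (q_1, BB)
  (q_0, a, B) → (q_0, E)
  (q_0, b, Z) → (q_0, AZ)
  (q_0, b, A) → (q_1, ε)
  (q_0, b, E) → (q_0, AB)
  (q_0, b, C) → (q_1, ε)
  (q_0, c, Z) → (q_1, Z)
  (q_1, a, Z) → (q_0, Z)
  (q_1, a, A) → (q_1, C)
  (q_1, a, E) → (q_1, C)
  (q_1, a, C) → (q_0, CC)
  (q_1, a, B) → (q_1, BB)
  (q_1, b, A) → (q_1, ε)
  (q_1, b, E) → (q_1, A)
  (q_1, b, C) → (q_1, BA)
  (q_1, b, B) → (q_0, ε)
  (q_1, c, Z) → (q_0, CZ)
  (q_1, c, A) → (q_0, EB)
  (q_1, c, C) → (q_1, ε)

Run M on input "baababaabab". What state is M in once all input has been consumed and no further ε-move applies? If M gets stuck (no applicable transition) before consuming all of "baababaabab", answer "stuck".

(q_0, baababaabab, Z)
  read b, top Z: go to q_0, push AZ → (q_0, aababaabab, AZ)
  read a, top A: go to q_1, push BB → (q_1, ababaabab, BBZ)
  read a, top B: go to q_1, push BB → (q_1, babaabab, BBBZ)
  read b, top B: go to q_0, push ε → (q_0, abaabab, BBZ)
  read a, top B: go to q_0, push E → (q_0, baabab, EBZ)
  read b, top E: go to q_0, push AB → (q_0, aabab, ABBZ)
  read a, top A: go to q_1, push BB → (q_1, abab, BBBBZ)
  read a, top B: go to q_1, push BB → (q_1, bab, BBBBBZ)
  read b, top B: go to q_0, push ε → (q_0, ab, BBBBZ)
  read a, top B: go to q_0, push E → (q_0, b, EBBBZ)
  read b, top E: go to q_0, push AB → (q_0, ε, ABBBBZ)
All input consumed; M is in state q_0.

q_0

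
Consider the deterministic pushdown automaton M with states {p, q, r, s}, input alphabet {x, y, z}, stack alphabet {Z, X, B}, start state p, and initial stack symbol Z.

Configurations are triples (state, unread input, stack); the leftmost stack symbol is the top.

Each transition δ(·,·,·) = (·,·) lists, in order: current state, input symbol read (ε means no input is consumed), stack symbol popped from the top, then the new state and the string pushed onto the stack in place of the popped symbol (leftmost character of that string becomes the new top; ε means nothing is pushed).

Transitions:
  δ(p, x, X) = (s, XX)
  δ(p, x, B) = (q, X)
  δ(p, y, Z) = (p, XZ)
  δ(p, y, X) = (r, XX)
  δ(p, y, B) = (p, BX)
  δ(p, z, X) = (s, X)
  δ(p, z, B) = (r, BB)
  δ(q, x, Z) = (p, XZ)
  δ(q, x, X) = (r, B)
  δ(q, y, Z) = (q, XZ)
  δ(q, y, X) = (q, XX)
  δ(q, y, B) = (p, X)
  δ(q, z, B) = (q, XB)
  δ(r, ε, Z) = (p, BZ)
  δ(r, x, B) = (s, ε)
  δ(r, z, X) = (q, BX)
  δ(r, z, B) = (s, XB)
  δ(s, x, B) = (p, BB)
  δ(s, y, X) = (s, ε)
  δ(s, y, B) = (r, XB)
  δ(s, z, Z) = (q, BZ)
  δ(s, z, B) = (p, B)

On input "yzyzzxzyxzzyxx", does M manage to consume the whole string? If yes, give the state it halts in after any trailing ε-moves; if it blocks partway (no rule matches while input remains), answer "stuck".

q

(p, yzyzzxzyxzzyxx, Z)
  read y, top Z: go to p, push XZ → (p, zyzzxzyxzzyxx, XZ)
  read z, top X: go to s, push X → (s, yzzxzyxzzyxx, XZ)
  read y, top X: go to s, push ε → (s, zzxzyxzzyxx, Z)
  read z, top Z: go to q, push BZ → (q, zxzyxzzyxx, BZ)
  read z, top B: go to q, push XB → (q, xzyxzzyxx, XBZ)
  read x, top X: go to r, push B → (r, zyxzzyxx, BBZ)
  read z, top B: go to s, push XB → (s, yxzzyxx, XBBZ)
  read y, top X: go to s, push ε → (s, xzzyxx, BBZ)
  read x, top B: go to p, push BB → (p, zzyxx, BBBZ)
  read z, top B: go to r, push BB → (r, zyxx, BBBBZ)
  read z, top B: go to s, push XB → (s, yxx, XBBBBZ)
  read y, top X: go to s, push ε → (s, xx, BBBBZ)
  read x, top B: go to p, push BB → (p, x, BBBBBZ)
  read x, top B: go to q, push X → (q, ε, XBBBBZ)
All input consumed; M is in state q.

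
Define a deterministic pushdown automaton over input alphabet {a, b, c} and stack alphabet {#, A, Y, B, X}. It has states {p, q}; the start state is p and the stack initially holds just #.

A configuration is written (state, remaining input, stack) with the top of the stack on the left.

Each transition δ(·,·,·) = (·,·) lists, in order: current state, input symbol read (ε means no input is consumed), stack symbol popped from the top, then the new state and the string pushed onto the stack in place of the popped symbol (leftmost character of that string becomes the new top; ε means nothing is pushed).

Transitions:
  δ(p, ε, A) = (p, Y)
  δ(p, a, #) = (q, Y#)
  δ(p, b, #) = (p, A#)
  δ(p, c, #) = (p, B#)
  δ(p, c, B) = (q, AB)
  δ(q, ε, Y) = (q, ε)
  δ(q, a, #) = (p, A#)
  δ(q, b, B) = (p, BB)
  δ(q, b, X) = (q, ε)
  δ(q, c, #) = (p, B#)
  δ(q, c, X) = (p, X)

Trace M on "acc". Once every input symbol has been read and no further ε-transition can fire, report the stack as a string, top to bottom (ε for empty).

AB#

(p, acc, #) ⊢ (q, cc, Y#) ⊢ (q, cc, #) ⊢ (p, c, B#) ⊢ (q, ε, AB#)
All input consumed in state q with stack AB#.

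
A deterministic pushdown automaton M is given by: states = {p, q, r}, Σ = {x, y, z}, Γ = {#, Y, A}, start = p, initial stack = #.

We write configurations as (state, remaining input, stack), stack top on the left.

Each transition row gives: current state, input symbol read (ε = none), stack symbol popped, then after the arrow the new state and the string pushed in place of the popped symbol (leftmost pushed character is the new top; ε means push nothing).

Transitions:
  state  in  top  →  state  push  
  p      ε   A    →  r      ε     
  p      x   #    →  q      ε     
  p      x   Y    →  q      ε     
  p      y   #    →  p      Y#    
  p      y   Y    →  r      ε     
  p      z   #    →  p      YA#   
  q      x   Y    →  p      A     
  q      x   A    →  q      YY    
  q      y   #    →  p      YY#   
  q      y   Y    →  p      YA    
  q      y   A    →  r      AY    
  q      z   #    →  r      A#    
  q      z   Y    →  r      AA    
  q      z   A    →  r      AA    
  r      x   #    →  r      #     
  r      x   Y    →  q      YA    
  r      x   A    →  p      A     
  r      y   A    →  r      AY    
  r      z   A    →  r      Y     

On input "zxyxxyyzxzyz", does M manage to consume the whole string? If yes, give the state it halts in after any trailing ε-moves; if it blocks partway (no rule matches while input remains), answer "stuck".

r

(p, zxyxxyyzxzyz, #)
  read z, top #: go to p, push YA# → (p, xyxxyyzxzyz, YA#)
  read x, top Y: go to q, push ε → (q, yxxyyzxzyz, A#)
  read y, top A: go to r, push AY → (r, xxyyzxzyz, AY#)
  read x, top A: go to p, push A → (p, xyyzxzyz, AY#)
  ε-move, top A: go to r, push ε → (r, xyyzxzyz, Y#)
  read x, top Y: go to q, push YA → (q, yyzxzyz, YA#)
  read y, top Y: go to p, push YA → (p, yzxzyz, YAA#)
  read y, top Y: go to r, push ε → (r, zxzyz, AA#)
  read z, top A: go to r, push Y → (r, xzyz, YA#)
  read x, top Y: go to q, push YA → (q, zyz, YAA#)
  read z, top Y: go to r, push AA → (r, yz, AAAA#)
  read y, top A: go to r, push AY → (r, z, AYAAA#)
  read z, top A: go to r, push Y → (r, ε, YYAAA#)
All input consumed; M is in state r.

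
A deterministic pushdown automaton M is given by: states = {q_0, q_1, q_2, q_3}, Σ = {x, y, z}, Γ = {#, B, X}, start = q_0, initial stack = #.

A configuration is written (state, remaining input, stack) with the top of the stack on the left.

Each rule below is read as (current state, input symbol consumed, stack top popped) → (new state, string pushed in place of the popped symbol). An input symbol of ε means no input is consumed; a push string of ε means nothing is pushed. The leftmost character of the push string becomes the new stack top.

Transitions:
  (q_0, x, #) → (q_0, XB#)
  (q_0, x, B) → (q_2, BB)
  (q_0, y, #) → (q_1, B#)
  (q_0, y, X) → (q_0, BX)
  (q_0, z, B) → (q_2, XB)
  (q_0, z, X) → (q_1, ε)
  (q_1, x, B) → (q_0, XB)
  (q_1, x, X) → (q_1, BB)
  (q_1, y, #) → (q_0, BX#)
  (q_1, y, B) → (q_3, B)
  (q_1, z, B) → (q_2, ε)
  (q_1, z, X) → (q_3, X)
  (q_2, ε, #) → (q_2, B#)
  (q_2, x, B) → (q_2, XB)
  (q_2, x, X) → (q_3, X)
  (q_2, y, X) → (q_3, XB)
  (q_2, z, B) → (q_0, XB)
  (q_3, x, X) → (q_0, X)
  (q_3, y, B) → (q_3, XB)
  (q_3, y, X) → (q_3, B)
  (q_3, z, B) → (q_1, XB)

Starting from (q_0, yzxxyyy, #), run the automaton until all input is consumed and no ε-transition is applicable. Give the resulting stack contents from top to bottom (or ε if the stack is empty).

(q_0, yzxxyyy, #)
  read y, top #: go to q_1, push B# → (q_1, zxxyyy, B#)
  read z, top B: go to q_2, push ε → (q_2, xxyyy, #)
  ε-move, top #: go to q_2, push B# → (q_2, xxyyy, B#)
  read x, top B: go to q_2, push XB → (q_2, xyyy, XB#)
  read x, top X: go to q_3, push X → (q_3, yyy, XB#)
  read y, top X: go to q_3, push B → (q_3, yy, BB#)
  read y, top B: go to q_3, push XB → (q_3, y, XBB#)
  read y, top X: go to q_3, push B → (q_3, ε, BBB#)
All input consumed in state q_3 with stack BBB#.

BBB#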